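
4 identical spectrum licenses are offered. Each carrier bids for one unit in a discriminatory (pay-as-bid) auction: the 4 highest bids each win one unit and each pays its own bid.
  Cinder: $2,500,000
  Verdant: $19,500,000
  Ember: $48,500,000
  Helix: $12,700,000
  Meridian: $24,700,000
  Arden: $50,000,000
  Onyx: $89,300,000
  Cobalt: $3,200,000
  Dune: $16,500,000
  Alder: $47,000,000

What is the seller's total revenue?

Sorting: 89,300,000 (Onyx), 50,000,000 (Arden), 48,500,000 (Ember), 47,000,000 (Alder), 24,700,000 (Meridian), 19,500,000 (Verdant), …
Top 4: Onyx, Arden, Ember, Alder.
Total revenue = 89,300,000 + 50,000,000 + 48,500,000 + 47,000,000 = $234,800,000.

Total revenue: $234,800,000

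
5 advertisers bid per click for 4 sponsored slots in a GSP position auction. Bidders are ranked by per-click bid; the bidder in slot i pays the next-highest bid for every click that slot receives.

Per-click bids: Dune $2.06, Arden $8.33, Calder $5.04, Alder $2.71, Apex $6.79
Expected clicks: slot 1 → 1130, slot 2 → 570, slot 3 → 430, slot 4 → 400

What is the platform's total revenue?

Sorting advertisers: $8.33 (Arden) > $6.79 (Apex) > $5.04 (Calder) > $2.71 (Alder) > $2.06 (Dune)
Slot 1: Arden pays $6.79 × 1130 = $7672.70
Slot 2: Apex pays $5.04 × 570 = $2872.80
Slot 3: Calder pays $2.71 × 430 = $1165.30
Slot 4: Alder pays $2.06 × 400 = $824.00
Total = $12534.80

Total revenue: $12534.80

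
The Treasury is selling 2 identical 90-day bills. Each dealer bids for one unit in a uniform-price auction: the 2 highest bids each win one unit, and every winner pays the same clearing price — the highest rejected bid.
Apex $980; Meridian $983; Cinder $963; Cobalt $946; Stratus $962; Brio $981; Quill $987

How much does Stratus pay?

Ordering the bids: 987 (Quill), 983 (Meridian), 981 (Brio), 980 (Apex), …
The 2 highest are Quill, Meridian.
First losing bid is Brio's $981, which sets the uniform price.
Stratus does not win → pays $0.

Stratus pays $0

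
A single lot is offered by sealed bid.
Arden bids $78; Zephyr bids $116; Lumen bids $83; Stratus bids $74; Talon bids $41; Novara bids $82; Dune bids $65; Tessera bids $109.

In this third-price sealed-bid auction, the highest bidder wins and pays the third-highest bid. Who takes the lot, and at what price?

Zephyr pays $83

Bids in order: 116 (Zephyr) > 109 (Tessera) > 83 (Lumen) > 82 (Novara) > 78 (Arden) > 74 (Stratus) > …
Zephyr is highest; pays the third-highest bid, $83.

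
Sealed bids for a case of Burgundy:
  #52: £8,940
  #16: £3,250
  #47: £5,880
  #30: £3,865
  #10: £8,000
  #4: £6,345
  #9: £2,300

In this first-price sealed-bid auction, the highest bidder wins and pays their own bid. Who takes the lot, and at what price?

First-price sealed-bid auction: the highest bidder wins and pays their own bid.
Sorting bids: 8,940 (#52) > 8,000 (#10) > 6,345 (#4) > 5,880 (#47) > 3,865 (#30) > 3,250 (#16) > …
#52 is highest → pays own bid, £8,940.

#52 pays £8,940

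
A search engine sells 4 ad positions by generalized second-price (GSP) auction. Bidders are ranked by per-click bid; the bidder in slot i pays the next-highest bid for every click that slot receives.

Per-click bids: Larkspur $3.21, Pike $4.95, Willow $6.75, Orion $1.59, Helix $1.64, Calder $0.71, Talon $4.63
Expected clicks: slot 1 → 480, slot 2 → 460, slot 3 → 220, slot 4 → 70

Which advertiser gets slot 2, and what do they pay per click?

Pike; $4.63 per click

Sorting advertisers: $6.75 (Willow) > $4.95 (Pike) > $4.63 (Talon) > $3.21 (Larkspur) > $1.64 (Helix) > …
Slot 2 goes to the second-ranked bidder, Pike, who pays the next bid down: $4.63/click.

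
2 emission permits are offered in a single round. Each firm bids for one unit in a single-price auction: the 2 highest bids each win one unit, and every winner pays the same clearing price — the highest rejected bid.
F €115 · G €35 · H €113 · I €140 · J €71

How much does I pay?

Sorting: 140 (I), 115 (F), 113 (H), 71 (J), …
The 2 highest are I, F.
Highest unsuccessful bid: €113 → clearing price.
I wins → pays €113.

I pays €113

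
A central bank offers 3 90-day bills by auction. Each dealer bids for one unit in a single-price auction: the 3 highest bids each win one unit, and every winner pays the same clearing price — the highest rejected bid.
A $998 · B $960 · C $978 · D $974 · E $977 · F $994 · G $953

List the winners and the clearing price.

Ordering the bids: 998 (A), 994 (F), 978 (C), 977 (E), 974 (D), …
The 3 highest are A, F, C.
First losing bid is E's $977, which sets the uniform price.

A, F, C; each pays $977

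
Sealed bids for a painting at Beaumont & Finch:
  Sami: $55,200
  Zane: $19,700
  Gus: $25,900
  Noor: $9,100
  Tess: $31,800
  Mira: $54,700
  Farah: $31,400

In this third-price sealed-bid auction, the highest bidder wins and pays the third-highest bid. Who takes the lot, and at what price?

Sami pays $31,800

Rule: the highest bidder wins and pays the third-highest bid.
Bids in order: 55,200 (Sami) > 54,700 (Mira) > 31,800 (Tess) > 31,400 (Farah) > 25,900 (Gus) > 19,700 (Zane) > …
Sami wins; payment is bid #3 in the ranking = $31,800.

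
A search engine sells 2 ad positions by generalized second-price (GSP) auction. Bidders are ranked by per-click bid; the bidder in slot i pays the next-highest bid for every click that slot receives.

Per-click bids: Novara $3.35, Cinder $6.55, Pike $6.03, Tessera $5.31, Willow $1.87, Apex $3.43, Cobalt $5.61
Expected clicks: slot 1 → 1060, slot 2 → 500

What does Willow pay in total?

Willow pays $0.00

Ranked by bid: $6.55 (Cinder) > $6.03 (Pike) > $5.61 (Cobalt) > …
Willow ranks below slot 2 → no slot, pays nothing.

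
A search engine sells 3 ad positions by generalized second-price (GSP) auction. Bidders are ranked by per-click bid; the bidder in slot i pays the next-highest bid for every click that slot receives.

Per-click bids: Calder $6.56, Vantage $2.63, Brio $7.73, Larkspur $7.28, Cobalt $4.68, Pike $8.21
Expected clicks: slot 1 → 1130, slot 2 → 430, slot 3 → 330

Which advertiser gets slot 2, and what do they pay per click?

Ranked by bid: $8.21 (Pike) > $7.73 (Brio) > $7.28 (Larkspur) > $6.56 (Calder) > …
Slot 2 goes to the second-ranked bidder, Brio, who pays the next bid down: $7.28/click.

Brio; $7.28 per click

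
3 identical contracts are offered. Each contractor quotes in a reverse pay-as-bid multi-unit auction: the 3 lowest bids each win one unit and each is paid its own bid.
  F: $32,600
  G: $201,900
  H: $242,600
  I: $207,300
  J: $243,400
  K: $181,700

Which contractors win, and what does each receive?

F $32,600, K $181,700, G $201,900

Sorting: 32,600 (F), 181,700 (K), 201,900 (G), 207,300 (I), 242,600 (H), …
The 3 lowest are F, K, G.
Each winner is paid its own bid: F $32,600, K $181,700, G $201,900.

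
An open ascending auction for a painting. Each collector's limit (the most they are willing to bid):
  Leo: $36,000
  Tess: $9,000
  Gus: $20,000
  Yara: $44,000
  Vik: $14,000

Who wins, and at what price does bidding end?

Limits in order: 44,000 (Yara) > 36,000 (Leo) > 20,000 (Gus) > 14,000 (Vik) > 9,000 (Tess)
Leo is the last rival to drop out, at $36,000; Yara remains and wins at that price.

Yara wins at $36,000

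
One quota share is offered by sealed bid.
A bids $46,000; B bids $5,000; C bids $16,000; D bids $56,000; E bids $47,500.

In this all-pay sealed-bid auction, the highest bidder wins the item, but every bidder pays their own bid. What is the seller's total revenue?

Total revenue: $170,500

Sorting bids: 56,000 (D) > 47,500 (E) > 46,000 (A) > 16,000 (C) > 5,000 (B)
Every bidder forfeits their bid regardless of winning.
Revenue = 46,000 + 5,000 + 16,000 + 56,000 + 47,500 = $170,500.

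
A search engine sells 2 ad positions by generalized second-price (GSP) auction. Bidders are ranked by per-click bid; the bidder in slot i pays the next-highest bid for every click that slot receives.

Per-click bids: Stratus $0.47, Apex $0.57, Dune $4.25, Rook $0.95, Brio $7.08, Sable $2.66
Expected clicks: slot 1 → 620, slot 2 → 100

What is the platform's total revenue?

Total revenue: $2901.00

Ranked by bid: $7.08 (Brio) > $4.25 (Dune) > $2.66 (Sable) > …
Slot 1: Brio pays $4.25 × 620 = $2635.00
Slot 2: Dune pays $2.66 × 100 = $266.00
Total = $2901.00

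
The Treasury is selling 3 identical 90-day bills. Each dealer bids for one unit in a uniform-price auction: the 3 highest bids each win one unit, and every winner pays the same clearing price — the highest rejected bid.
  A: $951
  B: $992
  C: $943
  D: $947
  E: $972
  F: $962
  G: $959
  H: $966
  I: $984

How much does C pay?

Ordering the bids: 992 (B), 984 (I), 972 (E), 966 (H), 962 (F), …
Winners (3 units): B, I, E.
First losing bid is H's $966, which sets the uniform price.
C does not win → pays $0.

C pays $0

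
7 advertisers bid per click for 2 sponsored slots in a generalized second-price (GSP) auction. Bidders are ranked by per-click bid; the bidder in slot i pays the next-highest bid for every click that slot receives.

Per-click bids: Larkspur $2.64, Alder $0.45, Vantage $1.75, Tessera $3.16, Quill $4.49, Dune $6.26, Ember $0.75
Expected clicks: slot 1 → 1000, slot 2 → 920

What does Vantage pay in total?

Sorting advertisers: $6.26 (Dune) > $4.49 (Quill) > $3.16 (Tessera) > …
Vantage ranks below slot 2 → no slot, pays nothing.

Vantage pays $0.00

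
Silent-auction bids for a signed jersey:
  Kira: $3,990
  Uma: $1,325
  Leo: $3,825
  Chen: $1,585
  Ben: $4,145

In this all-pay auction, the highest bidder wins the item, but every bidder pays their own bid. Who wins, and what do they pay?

Ben pays $4,145

Bids in order: 4,145 (Ben) > 3,990 (Kira) > 3,825 (Leo) > 1,585 (Chen) > 1,325 (Uma)
Ben wins with the top bid; all bids are sunk regardless.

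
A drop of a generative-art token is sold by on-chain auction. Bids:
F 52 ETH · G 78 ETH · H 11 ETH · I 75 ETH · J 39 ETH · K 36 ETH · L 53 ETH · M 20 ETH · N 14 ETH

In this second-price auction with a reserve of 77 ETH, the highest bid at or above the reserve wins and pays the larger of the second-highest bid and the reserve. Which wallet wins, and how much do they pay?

Second-price auction with a reserve of 77 ETH: the highest bid at or above the reserve wins and pays the larger of the second-highest bid and the reserve.
Bids ranked: 78 (G) > 75 (I) > 53 (L) > 52 (F) > 39 (J) > 36 (K) > …
Highest eligible bid: G at 78 ETH.
Second-highest bid 75 ETH is below the reserve 77 ETH, so the reserve binds → payment 77 ETH.

G pays 77 ETH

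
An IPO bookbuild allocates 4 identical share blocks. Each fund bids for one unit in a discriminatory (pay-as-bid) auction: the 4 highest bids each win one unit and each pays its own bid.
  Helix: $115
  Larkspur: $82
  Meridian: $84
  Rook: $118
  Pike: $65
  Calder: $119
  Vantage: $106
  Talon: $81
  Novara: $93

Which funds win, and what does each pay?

Bids ranked high→low: 119 (Calder), 118 (Rook), 115 (Helix), 106 (Vantage), 93 (Novara), 84 (Meridian), …
Top 4: Calder, Rook, Helix, Vantage.
Each winner pays its own bid: Calder $119, Rook $118, Helix $115, Vantage $106.

Calder $119, Rook $118, Helix $115, Vantage $106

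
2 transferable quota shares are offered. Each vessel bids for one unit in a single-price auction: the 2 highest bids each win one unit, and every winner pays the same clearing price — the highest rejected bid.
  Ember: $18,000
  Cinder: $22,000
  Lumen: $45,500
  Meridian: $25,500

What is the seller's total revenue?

Ordering the bids: 45,500 (Lumen), 25,500 (Meridian), 22,000 (Cinder), 18,000 (Ember)
Winners (2 units): Lumen, Meridian.
Clearing price = highest rejected bid = $22,000.
Total revenue = 2 × $22,000 = $44,000.

Total revenue: $44,000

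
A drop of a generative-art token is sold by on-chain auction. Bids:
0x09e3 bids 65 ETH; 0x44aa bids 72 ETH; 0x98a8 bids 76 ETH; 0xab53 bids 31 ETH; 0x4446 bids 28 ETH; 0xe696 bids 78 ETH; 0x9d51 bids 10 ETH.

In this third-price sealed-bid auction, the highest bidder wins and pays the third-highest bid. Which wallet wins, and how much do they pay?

Rule: the highest bidder wins and pays the third-highest bid.
Bids in order: 78 (0xe696) > 76 (0x98a8) > 72 (0x44aa) > 65 (0x09e3) > 31 (0xab53) > 28 (0x4446) > …
0xe696 wins; payment is bid #3 in the ranking = 72 ETH.

0xe696 pays 72 ETH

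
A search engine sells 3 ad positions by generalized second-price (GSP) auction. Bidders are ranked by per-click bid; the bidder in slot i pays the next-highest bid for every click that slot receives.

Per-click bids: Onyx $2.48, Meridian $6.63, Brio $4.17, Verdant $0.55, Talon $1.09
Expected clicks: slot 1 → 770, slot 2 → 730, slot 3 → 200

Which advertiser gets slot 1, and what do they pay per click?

Meridian; $4.17 per click

Sorting advertisers: $6.63 (Meridian) > $4.17 (Brio) > $2.48 (Onyx) > $1.09 (Talon) > …
Slot 1 goes to the first-ranked bidder, Meridian, who pays the next bid down: $4.17/click.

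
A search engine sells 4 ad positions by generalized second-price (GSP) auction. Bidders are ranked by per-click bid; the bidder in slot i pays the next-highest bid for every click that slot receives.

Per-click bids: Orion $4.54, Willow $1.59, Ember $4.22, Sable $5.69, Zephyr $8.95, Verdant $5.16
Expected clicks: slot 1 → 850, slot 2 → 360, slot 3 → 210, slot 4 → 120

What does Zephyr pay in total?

Zephyr pays $4836.50

Ranked by bid: $8.95 (Zephyr) > $5.69 (Sable) > $5.16 (Verdant) > $4.54 (Orion) > $4.22 (Ember) > …
Zephyr holds slot 1 → pays next bid $5.69 × 850 clicks = $4836.50.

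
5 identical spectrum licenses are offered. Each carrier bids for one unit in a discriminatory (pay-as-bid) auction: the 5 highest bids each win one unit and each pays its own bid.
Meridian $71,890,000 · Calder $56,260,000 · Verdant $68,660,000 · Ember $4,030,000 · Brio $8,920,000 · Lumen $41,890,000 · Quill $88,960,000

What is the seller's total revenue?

Total revenue: $327,660,000

Bids ranked high→low: 88,960,000 (Quill), 71,890,000 (Meridian), 68,660,000 (Verdant), 56,260,000 (Calder), 41,890,000 (Lumen), 8,920,000 (Brio), 4,030,000 (Ember)
Winners (5 units): Quill, Meridian, Verdant, Calder, Lumen.
Total revenue = 88,960,000 + 71,890,000 + 68,660,000 + 56,260,000 + 41,890,000 = $327,660,000.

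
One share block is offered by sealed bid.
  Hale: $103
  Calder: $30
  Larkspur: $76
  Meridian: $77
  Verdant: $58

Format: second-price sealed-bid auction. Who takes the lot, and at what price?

Sorting bids: 103 (Hale) > 77 (Meridian) > 76 (Larkspur) > 58 (Verdant) > 30 (Calder)
Hale wins with the highest bid; price is set by the runner-up at $77.

Hale pays $77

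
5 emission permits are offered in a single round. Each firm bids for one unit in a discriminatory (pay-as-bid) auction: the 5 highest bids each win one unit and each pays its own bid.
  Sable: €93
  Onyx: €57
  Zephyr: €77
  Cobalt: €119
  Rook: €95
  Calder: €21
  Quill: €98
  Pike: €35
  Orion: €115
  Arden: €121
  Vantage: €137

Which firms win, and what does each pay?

Ordering the bids: 137 (Vantage), 121 (Arden), 119 (Cobalt), 115 (Orion), 98 (Quill), 95 (Rook), 93 (Sable), …
Winners (5 units): Vantage, Arden, Cobalt, Orion, Quill.
Each winner pays its own bid: Vantage €137, Arden €121, Cobalt €119, Orion €115, Quill €98.

Vantage €137, Arden €121, Cobalt €119, Orion €115, Quill €98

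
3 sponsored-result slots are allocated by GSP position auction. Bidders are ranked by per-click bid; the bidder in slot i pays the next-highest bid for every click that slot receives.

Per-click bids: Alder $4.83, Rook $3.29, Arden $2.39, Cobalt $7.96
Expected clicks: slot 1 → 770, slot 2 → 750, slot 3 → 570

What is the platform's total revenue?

Total revenue: $7548.90

Ranked by bid: $7.96 (Cobalt) > $4.83 (Alder) > $3.29 (Rook) > $2.39 (Arden)
Slot 1: Cobalt pays $4.83 × 770 = $3719.10
Slot 2: Alder pays $3.29 × 750 = $2467.50
Slot 3: Rook pays $2.39 × 570 = $1362.30
Total = $7548.90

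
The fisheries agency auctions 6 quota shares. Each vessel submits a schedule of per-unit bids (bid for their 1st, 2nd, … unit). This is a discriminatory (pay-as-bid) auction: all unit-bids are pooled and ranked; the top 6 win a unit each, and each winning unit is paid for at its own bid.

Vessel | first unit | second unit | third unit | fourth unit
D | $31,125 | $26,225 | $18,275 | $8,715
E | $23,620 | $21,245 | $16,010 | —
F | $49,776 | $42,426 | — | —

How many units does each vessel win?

Pooled unit-bids ranked (top 6): 49,776 (F-1), 42,426 (F-2), 31,125 (D-1), 26,225 (D-2), 23,620 (E-1), 21,245 (E-2)
Next rejected bid: $18,275 (not a price — pay-as-bid).
Allocation: D 2, E 2, F 2.

D 2, E 2, F 2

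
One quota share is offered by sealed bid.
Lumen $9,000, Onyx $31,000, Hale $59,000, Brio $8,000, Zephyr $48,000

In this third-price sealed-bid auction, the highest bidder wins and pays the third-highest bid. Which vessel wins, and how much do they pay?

Sorting bids: 59,000 (Hale) > 48,000 (Zephyr) > 31,000 (Onyx) > 9,000 (Lumen) > 8,000 (Brio)
Hale is highest; pays the third-highest bid, $31,000.

Hale pays $31,000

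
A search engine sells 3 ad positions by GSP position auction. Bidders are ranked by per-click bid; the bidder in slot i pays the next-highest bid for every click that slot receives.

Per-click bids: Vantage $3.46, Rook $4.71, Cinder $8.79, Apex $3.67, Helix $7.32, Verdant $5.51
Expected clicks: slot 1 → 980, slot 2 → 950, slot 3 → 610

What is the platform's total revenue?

Total revenue: $15281.20

Ranked by bid: $8.79 (Cinder) > $7.32 (Helix) > $5.51 (Verdant) > $4.71 (Rook) > …
Slot 1: Cinder pays $7.32 × 980 = $7173.60
Slot 2: Helix pays $5.51 × 950 = $5234.50
Slot 3: Verdant pays $4.71 × 610 = $2873.10
Total = $15281.20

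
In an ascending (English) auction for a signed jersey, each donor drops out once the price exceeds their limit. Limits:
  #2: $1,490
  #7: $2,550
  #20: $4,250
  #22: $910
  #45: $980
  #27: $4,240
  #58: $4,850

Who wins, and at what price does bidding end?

Sorting limits: 4,850 (#58) > 4,250 (#20) > 4,240 (#27) > 2,550 (#7) > 1,490 (#2) > 980 (#45) > …
Once the price passes $4,250, only #58 is left; the hammer falls at #20's limit of $4,250.

#58 wins at $4,250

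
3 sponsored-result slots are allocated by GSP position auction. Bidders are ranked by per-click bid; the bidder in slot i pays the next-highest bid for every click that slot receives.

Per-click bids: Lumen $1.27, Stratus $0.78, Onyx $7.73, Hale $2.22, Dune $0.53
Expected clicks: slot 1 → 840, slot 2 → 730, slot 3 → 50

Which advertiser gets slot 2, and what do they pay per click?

Per-click bids in order: $7.73 (Onyx) > $2.22 (Hale) > $1.27 (Lumen) > $0.78 (Stratus) > …
Slot 2 goes to the second-ranked bidder, Hale, who pays the next bid down: $1.27/click.

Hale; $1.27 per click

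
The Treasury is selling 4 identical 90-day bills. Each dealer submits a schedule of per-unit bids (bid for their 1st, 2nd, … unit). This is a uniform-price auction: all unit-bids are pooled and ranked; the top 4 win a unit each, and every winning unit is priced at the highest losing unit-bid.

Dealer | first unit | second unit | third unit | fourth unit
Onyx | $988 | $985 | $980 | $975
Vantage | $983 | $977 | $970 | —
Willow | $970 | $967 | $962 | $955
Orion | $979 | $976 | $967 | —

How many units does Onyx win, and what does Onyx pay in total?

Onyx: 3 units, pays $2,937

Merging the schedules and taking the best 4: 988 (Onyx-1), 985 (Onyx-2), 983 (Vantage-1), 980 (Onyx-3)
The (k+1)-th unit-bid is $979.
Onyx wins 3 unit(s) at $979 each.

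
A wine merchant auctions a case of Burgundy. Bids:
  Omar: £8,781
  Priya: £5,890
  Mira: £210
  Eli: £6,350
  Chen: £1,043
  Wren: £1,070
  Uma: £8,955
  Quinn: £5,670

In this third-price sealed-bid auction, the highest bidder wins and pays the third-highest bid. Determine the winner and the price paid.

Bids ranked: 8,955 (Uma) > 8,781 (Omar) > 6,350 (Eli) > 5,890 (Priya) > 5,670 (Quinn) > 1,070 (Wren) > …
Uma wins; payment is bid #3 in the ranking = £6,350.

Uma pays £6,350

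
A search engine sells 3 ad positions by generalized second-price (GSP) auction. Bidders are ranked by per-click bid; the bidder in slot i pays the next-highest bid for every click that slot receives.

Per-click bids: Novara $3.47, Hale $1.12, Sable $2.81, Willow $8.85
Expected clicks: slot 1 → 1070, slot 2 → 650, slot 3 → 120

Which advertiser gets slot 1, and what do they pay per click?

Willow; $3.47 per click

Sorting advertisers: $8.85 (Willow) > $3.47 (Novara) > $2.81 (Sable) > $1.12 (Hale)
Slot 1 goes to the first-ranked bidder, Willow, who pays the next bid down: $3.47/click.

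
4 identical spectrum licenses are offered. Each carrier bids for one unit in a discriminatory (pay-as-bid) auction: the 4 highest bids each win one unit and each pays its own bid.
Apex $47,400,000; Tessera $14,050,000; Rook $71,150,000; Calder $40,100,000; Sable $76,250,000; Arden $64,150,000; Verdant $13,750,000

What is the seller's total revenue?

Ordering the bids: 76,250,000 (Sable), 71,150,000 (Rook), 64,150,000 (Arden), 47,400,000 (Apex), 40,100,000 (Calder), 14,050,000 (Tessera), …
The 4 highest are Sable, Rook, Arden, Apex.
Total revenue = 76,250,000 + 71,150,000 + 64,150,000 + 47,400,000 = $258,950,000.

Total revenue: $258,950,000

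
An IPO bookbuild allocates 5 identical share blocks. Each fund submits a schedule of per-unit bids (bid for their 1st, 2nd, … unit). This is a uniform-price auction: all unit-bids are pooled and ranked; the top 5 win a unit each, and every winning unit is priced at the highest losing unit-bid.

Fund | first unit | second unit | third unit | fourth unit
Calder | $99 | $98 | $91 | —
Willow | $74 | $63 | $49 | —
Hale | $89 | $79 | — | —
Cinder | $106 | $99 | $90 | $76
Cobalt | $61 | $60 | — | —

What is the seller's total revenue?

Total revenue: $450

Pooled unit-bids ranked (top 5): 106 (Cinder-1), 99 (Calder-1), 99 (Cinder-2), 98 (Calder-2), 91 (Calder-3)
Highest rejected unit-bid = $90.
Allocation: Calder 3, Cinder 2. Every unit priced at $90.
Revenue = 5 × 90 = $450.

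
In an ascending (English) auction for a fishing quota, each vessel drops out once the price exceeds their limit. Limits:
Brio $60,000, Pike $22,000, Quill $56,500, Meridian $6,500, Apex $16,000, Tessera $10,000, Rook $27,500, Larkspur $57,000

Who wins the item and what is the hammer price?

Rule: the price rises until one bidder remains; the winner pays the price at which the last rival dropped out.
Limits ranked: 60,000 (Brio) > 57,000 (Larkspur) > 56,500 (Quill) > 27,500 (Rook) > 22,000 (Pike) > 16,000 (Apex) > …
Bidding ends when Larkspur exits at $57,000; Brio takes it.

Brio wins at $57,000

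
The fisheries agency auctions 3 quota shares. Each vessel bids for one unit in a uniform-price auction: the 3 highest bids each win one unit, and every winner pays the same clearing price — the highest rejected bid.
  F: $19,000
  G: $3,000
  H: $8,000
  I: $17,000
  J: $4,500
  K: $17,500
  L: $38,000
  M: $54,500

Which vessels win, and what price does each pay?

M, L, F; each pays $17,500

Bids ranked high→low: 54,500 (M), 38,000 (L), 19,000 (F), 17,500 (K), 17,000 (I), …
Top 3: M, L, F.
Highest unsuccessful bid: $17,500 → clearing price.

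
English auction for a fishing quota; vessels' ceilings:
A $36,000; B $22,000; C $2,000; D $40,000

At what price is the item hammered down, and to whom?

Rule: the price rises until one bidder remains; the winner pays the price at which the last rival dropped out.
Limits in order: 40,000 (D) > 36,000 (A) > 22,000 (B) > 2,000 (C)
Once the price passes $36,000, only D is left; the hammer falls at A's limit of $36,000.

D wins at $36,000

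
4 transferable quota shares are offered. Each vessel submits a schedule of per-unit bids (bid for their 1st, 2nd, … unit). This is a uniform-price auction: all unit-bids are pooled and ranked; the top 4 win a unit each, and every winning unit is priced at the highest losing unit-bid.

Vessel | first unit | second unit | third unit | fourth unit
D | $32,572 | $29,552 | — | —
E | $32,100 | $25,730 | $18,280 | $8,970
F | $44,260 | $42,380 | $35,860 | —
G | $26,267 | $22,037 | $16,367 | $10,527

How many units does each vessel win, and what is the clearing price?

D 1, F 3; clearing price $32,100

Pooled unit-bids ranked (top 4): 44,260 (F-1), 42,380 (F-2), 35,860 (F-3), 32,572 (D-1)
First bid not allocated: $32,100.
Allocation: D 1, F 3.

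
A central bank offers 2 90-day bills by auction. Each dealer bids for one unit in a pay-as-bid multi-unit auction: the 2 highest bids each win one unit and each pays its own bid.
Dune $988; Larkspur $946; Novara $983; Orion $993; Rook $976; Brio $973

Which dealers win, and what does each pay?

Bids ranked high→low: 993 (Orion), 988 (Dune), 983 (Novara), 976 (Rook), …
The 2 highest are Orion, Dune.
Each winner pays its own bid: Orion $993, Dune $988.

Orion $993, Dune $988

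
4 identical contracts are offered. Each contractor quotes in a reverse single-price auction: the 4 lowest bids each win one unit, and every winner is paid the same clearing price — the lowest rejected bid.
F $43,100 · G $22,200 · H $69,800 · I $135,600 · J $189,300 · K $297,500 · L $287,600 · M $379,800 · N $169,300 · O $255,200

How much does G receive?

G is paid $169,300

Ordering the bids: 22,200 (G), 43,100 (F), 69,800 (H), 135,600 (I), 169,300 (N), 189,300 (J), …
The 4 lowest are G, F, H, I.
Clearing price = lowest rejected bid = $169,300.
G wins → is paid $169,300.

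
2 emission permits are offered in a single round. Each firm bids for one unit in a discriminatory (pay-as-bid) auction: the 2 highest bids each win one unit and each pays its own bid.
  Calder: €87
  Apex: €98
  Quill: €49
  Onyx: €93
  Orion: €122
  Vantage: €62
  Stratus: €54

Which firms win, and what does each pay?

Ordering the bids: 122 (Orion), 98 (Apex), 93 (Onyx), 87 (Calder), …
Top 2: Orion, Apex.
Each winner pays its own bid: Orion €122, Apex €98.

Orion €122, Apex €98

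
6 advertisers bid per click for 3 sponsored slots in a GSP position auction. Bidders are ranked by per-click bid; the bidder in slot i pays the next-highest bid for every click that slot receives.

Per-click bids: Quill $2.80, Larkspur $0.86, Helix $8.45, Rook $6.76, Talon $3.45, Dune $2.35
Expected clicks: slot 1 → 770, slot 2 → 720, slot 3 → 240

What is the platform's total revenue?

Per-click bids in order: $8.45 (Helix) > $6.76 (Rook) > $3.45 (Talon) > $2.80 (Quill) > …
Slot 1: Helix pays $6.76 × 770 = $5205.20
Slot 2: Rook pays $3.45 × 720 = $2484.00
Slot 3: Talon pays $2.80 × 240 = $672.00
Total = $8361.20

Total revenue: $8361.20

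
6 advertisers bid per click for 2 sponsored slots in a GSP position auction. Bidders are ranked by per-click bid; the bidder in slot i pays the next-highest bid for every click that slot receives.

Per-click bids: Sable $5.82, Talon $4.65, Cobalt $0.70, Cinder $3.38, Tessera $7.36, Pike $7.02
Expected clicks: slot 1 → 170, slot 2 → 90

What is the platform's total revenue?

Per-click bids in order: $7.36 (Tessera) > $7.02 (Pike) > $5.82 (Sable) > …
Slot 1: Tessera pays $7.02 × 170 = $1193.40
Slot 2: Pike pays $5.82 × 90 = $523.80
Total = $1717.20

Total revenue: $1717.20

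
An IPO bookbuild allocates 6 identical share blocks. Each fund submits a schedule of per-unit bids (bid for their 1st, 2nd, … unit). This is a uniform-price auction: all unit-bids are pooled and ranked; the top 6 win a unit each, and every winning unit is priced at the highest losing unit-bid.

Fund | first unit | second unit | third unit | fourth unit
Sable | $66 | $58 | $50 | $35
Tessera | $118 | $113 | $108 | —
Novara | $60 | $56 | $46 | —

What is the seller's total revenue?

Total revenue: $336

All unit-bids, highest first — top 6: 118 (Tessera-1), 113 (Tessera-2), 108 (Tessera-3), 66 (Sable-1), 60 (Novara-1), 58 (Sable-2)
First bid not allocated: $56.
Allocation: Novara 1, Sable 2, Tessera 3. Every unit priced at $56.
Revenue = 6 × 56 = $336.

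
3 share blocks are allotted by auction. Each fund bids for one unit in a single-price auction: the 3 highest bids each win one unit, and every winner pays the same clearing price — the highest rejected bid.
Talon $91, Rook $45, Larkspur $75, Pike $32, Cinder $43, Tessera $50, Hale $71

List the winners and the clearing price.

Talon, Larkspur, Hale; each pays $50

Sorting: 91 (Talon), 75 (Larkspur), 71 (Hale), 50 (Tessera), 45 (Rook), …
The 3 highest are Talon, Larkspur, Hale.
First losing bid is Tessera's $50, which sets the uniform price.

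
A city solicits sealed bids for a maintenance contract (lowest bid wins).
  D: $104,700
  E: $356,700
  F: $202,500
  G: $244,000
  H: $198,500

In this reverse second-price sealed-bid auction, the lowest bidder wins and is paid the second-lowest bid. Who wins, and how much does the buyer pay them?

D is paid $198,500

Bids ranked: 104,700 (D) < 198,500 (H) < 202,500 (F) < 244,000 (G) < 356,700 (E)
D wins with the lowest bid; price is set by the runner-up at $198,500.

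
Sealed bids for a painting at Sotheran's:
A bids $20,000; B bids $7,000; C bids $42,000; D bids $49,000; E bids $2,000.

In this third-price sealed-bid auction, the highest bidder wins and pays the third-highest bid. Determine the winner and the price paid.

D pays $20,000

Third-price sealed-bid auction: the highest bidder wins and pays the third-highest bid.
Sorting bids: 49,000 (D) > 42,000 (C) > 20,000 (A) > 7,000 (B) > 2,000 (E)
D is highest; pays the third-highest bid, $20,000.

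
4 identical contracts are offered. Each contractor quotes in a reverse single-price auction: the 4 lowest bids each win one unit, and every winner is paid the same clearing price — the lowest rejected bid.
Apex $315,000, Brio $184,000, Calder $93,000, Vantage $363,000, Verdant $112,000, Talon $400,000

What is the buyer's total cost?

Bids ranked low→high: 93,000 (Calder), 112,000 (Verdant), 184,000 (Brio), 315,000 (Apex), 363,000 (Vantage), 400,000 (Talon)
The 4 lowest are Calder, Verdant, Brio, Apex.
Lowest unsuccessful bid: $363,000 → clearing price.
Total cost = 4 × $363,000 = $1,452,000.

Total cost: $1,452,000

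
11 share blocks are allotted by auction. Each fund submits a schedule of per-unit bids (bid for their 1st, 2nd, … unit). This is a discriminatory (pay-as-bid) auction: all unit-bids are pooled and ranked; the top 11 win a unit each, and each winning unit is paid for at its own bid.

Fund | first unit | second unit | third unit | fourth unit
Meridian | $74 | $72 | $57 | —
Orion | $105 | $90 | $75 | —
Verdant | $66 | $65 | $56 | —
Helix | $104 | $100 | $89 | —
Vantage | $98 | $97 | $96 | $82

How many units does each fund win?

Helix 3, Meridian 1, Orion 3, Vantage 4

Pooled unit-bids ranked (top 11): 105 (Orion-1), 104 (Helix-1), 100 (Helix-2), 98 (Vantage-1), 97 (Vantage-2), 96 (Vantage-3), 90 (Orion-2), 89 (Helix-3), 82 (Vantage-4), 75 (Orion-3), 74 (Meridian-1)
Next rejected bid: $72 (not a price — pay-as-bid).
Allocation: Helix 3, Meridian 1, Orion 3, Vantage 4.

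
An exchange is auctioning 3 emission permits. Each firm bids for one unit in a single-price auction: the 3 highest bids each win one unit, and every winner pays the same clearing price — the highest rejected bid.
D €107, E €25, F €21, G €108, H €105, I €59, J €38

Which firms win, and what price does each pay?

G, D, H; each pays €59

Bids ranked high→low: 108 (G), 107 (D), 105 (H), 59 (I), 38 (J), …
Winners (3 units): G, D, H.
Highest unsuccessful bid: €59 → clearing price.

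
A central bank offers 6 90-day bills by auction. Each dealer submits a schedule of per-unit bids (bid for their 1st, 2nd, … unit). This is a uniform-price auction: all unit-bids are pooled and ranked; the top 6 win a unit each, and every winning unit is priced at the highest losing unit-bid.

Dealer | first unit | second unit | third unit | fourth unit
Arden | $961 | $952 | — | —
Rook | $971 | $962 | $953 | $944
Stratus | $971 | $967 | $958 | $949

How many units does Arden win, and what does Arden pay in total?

Arden: 1 unit, pays $953

Merging the schedules and taking the best 6: 971 (Rook-1), 971 (Stratus-1), 967 (Stratus-2), 962 (Rook-2), 961 (Arden-1), 958 (Stratus-3)
Highest rejected unit-bid = $953.
Arden wins 1 unit(s) at $953 each.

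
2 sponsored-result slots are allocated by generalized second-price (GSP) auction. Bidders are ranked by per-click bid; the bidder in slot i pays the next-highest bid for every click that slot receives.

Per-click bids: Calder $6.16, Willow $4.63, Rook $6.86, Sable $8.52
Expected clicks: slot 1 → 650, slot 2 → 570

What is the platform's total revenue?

Total revenue: $7970.20

Ranked by bid: $8.52 (Sable) > $6.86 (Rook) > $6.16 (Calder) > …
Slot 1: Sable pays $6.86 × 650 = $4459.00
Slot 2: Rook pays $6.16 × 570 = $3511.20
Total = $7970.20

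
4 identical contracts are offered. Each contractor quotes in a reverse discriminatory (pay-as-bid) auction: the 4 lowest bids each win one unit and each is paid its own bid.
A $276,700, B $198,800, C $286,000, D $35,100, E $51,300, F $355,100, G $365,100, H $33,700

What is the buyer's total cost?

Total cost: $318,900

Bids ranked low→high: 33,700 (H), 35,100 (D), 51,300 (E), 198,800 (B), 276,700 (A), 286,000 (C), …
The 4 lowest are H, D, E, B.
Total cost = 33,700 + 35,100 + 51,300 + 198,800 = $318,900.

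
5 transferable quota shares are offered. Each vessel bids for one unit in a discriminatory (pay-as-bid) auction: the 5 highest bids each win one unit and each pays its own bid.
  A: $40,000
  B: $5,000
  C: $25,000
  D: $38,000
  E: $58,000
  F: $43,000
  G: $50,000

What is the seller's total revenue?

Total revenue: $229,000

Sorting: 58,000 (E), 50,000 (G), 43,000 (F), 40,000 (A), 38,000 (D), 25,000 (C), 5,000 (B)
Winners (5 units): E, G, F, A, D.
Total revenue = 58,000 + 50,000 + 43,000 + 40,000 + 38,000 = $229,000.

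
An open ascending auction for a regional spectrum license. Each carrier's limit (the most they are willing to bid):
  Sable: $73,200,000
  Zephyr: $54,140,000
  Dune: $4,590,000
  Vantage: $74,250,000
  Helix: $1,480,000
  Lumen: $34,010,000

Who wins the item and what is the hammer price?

Vantage wins at $73,200,000

Sorting limits: 74,250,000 (Vantage) > 73,200,000 (Sable) > 54,140,000 (Zephyr) > 34,010,000 (Lumen) > 4,590,000 (Dune) > 1,480,000 (Helix)
Once the price passes $73,200,000, only Vantage is left; the hammer falls at Sable's limit of $73,200,000.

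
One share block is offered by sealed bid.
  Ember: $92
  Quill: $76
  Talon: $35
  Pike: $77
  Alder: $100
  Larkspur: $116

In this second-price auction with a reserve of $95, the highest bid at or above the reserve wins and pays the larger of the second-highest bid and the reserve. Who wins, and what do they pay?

Larkspur pays $100

Bids ranked: 116 (Larkspur) > 100 (Alder) > 92 (Ember) > 77 (Pike) > 76 (Quill) > 35 (Talon)
Highest eligible bid: Larkspur at $116.
Second-highest bid $100 exceeds the reserve $95 → payment $100.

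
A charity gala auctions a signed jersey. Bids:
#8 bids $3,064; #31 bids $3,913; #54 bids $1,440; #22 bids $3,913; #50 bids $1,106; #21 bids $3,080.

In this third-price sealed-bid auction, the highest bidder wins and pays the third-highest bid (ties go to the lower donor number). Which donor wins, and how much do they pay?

Bids in order: 3,913 (#22) > 3,913 (#31) > 3,080 (#21) > 3,064 (#8) > 1,440 (#54) > 1,106 (#50)
Tie at $3,913 → #22 wins by tie-break.
#22 is highest; pays the third-highest bid, $3,080.

#22 pays $3,080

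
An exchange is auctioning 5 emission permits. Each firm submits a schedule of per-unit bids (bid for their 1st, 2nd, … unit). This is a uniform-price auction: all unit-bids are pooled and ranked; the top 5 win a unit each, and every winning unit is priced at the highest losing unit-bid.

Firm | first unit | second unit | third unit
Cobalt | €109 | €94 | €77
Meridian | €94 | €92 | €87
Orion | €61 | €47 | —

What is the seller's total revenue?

Total revenue: €385

Pooled unit-bids ranked (top 5): 109 (Cobalt-1), 94 (Cobalt-2), 94 (Meridian-1), 92 (Meridian-2), 87 (Meridian-3)
The (k+1)-th unit-bid is €77.
Allocation: Cobalt 2, Meridian 3. Every unit priced at €77.
Revenue = 5 × 77 = €385.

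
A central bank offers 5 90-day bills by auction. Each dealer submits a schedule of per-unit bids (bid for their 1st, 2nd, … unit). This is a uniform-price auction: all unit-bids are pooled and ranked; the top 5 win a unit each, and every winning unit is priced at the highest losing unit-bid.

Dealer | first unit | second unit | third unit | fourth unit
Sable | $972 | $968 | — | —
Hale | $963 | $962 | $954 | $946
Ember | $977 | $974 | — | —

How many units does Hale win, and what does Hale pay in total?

Hale: 1 unit, pays $962

All unit-bids, highest first — top 5: 977 (Ember-1), 974 (Ember-2), 972 (Sable-1), 968 (Sable-2), 963 (Hale-1)
First bid not allocated: $962.
Hale wins 1 unit(s) at $962 each.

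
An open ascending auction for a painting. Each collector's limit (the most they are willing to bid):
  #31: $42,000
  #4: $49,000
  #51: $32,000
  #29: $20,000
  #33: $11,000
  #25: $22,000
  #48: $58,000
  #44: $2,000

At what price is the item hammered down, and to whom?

Limits ranked: 58,000 (#48) > 49,000 (#4) > 42,000 (#31) > 32,000 (#51) > 22,000 (#25) > 20,000 (#29) > …
Once the price passes $49,000, only #48 is left; the hammer falls at #4's limit of $49,000.

#48 wins at $49,000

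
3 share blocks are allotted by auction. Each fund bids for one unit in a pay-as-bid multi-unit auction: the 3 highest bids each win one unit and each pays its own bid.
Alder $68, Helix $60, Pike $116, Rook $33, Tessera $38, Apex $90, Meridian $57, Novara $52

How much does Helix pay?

Helix pays $0

Sorting: 116 (Pike), 90 (Apex), 68 (Alder), 60 (Helix), 57 (Meridian), …
Winners (3 units): Pike, Apex, Alder.
Helix does not win → $0.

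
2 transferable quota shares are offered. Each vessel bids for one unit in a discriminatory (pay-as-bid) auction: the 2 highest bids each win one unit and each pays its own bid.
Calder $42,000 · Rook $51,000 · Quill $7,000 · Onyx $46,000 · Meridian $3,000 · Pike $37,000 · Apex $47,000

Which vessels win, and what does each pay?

Rook $51,000, Apex $47,000

Sorting: 51,000 (Rook), 47,000 (Apex), 46,000 (Onyx), 42,000 (Calder), …
Winners (2 units): Rook, Apex.
Each winner pays its own bid: Rook $51,000, Apex $47,000.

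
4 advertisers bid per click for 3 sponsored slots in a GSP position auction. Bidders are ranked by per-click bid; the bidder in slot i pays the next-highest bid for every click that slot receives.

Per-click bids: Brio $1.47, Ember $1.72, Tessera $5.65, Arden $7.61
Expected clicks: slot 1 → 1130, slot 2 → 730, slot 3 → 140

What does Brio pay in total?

Per-click bids in order: $7.61 (Arden) > $5.65 (Tessera) > $1.72 (Ember) > $1.47 (Brio)
Brio ranks below slot 3 → no slot, pays nothing.

Brio pays $0.00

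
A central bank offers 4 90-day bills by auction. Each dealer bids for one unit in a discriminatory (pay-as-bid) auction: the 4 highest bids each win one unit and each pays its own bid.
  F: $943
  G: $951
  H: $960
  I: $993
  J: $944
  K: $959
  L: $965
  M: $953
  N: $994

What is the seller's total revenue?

Bids ranked high→low: 994 (N), 993 (I), 965 (L), 960 (H), 959 (K), 953 (M), …
The 4 highest are N, I, L, H.
Total revenue = 994 + 993 + 965 + 960 = $3,912.

Total revenue: $3,912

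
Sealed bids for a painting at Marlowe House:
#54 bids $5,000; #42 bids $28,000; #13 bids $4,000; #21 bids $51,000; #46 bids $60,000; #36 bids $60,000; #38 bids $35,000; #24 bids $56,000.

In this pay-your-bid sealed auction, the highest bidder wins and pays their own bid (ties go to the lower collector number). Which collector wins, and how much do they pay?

#36 pays $60,000

Rule: the highest bidder wins and pays their own bid.
Bids in order: 60,000 (#36) > 60,000 (#46) > 56,000 (#24) > 51,000 (#21) > 35,000 (#38) > 28,000 (#42) > …
Tie at $60,000 → #36 wins by tie-break.
#36 is highest → pays own bid, $60,000.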